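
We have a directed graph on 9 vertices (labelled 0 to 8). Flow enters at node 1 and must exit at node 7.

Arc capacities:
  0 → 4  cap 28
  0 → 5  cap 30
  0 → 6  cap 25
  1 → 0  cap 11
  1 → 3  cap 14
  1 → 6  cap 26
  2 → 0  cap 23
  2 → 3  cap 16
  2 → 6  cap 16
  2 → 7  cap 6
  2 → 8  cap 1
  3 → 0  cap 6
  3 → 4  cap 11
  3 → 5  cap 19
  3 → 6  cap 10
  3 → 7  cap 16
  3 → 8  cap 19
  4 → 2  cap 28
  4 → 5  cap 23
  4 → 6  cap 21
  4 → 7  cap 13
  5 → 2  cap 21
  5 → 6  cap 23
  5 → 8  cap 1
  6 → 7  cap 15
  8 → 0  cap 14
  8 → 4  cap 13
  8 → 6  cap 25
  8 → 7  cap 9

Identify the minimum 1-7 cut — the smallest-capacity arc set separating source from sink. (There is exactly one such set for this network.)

Min-cut arcs: {(1,0), (1,3), (6,7)} (total capacity 40)

augment #1: 1→3→7 push 14
augment #2: 1→6→7 push 15
augment #3: 1→0→4→7 push 11
max flow = 40; residual-reachable set from 1 gives S-side
cut edges (S→T): {(1,0), (1,3), (6,7)} total cap 40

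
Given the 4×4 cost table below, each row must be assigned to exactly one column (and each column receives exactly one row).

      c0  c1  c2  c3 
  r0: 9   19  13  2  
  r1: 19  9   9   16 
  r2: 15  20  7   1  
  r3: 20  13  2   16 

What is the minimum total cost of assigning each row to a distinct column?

Minimum assignment cost: 21

optimal assignment: row0→col0 (cost 9), row1→col1 (cost 9), row2→col3 (cost 1), row3→col2 (cost 2)
total = 9 + 9 + 1 + 2 = 21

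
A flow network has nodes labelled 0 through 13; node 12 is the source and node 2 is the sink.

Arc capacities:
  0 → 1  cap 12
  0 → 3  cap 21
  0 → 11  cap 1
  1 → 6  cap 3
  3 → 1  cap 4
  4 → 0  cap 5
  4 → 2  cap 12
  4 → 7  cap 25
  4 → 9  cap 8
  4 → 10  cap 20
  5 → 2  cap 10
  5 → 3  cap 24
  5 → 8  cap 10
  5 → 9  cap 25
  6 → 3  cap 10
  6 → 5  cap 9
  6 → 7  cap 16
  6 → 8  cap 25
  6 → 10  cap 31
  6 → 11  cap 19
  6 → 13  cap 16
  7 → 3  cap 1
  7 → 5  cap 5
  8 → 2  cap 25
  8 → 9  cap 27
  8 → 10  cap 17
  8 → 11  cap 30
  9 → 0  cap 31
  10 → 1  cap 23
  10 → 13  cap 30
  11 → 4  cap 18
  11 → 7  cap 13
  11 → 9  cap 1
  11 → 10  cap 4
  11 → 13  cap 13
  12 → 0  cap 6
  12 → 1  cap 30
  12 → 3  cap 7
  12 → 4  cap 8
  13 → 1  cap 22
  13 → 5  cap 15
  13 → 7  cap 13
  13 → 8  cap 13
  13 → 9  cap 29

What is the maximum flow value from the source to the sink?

augment #1: 12→4→2 bottleneck 8, total now 8
augment #2: 12→0→11→4→2 bottleneck 1, total now 9
augment #3: 12→1→6→5→2 bottleneck 3, total now 12

Maximum flow value: 12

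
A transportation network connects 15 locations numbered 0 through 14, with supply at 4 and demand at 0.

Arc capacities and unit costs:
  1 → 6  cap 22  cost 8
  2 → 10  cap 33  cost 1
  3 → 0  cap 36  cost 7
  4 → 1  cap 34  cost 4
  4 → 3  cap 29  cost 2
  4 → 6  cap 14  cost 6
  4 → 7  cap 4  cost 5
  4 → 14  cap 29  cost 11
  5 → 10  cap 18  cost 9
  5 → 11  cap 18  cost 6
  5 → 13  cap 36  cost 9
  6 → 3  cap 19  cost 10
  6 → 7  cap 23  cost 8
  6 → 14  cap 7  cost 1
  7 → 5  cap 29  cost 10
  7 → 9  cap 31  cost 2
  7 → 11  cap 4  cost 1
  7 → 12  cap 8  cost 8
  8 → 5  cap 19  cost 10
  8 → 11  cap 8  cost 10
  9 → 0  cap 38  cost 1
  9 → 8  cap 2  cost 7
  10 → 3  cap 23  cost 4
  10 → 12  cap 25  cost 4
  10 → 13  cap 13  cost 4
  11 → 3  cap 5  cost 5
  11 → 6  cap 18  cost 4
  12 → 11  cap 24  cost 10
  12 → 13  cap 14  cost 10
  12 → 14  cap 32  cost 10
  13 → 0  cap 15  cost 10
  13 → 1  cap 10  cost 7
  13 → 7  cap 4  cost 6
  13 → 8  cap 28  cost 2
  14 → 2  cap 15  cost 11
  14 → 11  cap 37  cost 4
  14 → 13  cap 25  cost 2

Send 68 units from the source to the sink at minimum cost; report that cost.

Minimum cost for 68 units: 1010

shortest-cost path #1: 4→7→9→0 push 4 @ unit cost 8 (adds 32)
shortest-cost path #2: 4→3→0 push 29 @ unit cost 9 (adds 261)
shortest-cost path #3: 4→6→7→9→0 push 14 @ unit cost 17 (adds 238)
shortest-cost path #4: 4→14→13→7→9→0 push 4 @ unit cost 22 (adds 88)
shortest-cost path #5: 4→1→6→7→9→0 push 9 @ unit cost 23 (adds 207)
shortest-cost path #6: 4→14→13→0 push 8 @ unit cost 23 (adds 184)
total cost = 1010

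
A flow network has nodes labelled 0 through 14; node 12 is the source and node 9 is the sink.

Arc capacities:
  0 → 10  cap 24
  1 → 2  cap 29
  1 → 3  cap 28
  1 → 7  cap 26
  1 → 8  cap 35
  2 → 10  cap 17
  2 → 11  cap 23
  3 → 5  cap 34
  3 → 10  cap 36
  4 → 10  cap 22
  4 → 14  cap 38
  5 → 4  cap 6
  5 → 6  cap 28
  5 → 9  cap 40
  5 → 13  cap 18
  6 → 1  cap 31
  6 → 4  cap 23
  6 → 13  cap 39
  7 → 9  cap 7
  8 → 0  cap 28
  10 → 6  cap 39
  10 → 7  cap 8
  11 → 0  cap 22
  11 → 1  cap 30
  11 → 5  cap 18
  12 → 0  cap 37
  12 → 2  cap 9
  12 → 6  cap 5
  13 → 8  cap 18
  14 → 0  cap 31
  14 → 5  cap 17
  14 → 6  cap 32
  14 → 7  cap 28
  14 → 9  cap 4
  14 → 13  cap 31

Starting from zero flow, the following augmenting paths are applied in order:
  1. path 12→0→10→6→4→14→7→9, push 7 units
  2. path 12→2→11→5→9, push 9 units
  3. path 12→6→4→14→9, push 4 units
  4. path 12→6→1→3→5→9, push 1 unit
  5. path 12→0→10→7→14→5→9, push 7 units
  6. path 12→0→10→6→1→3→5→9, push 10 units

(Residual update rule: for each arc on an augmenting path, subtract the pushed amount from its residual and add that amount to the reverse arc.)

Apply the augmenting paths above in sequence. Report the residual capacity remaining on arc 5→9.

Residual capacity of (5,9): 13

after path 1 (12→0→10→6→4→14→7→9, push 7): res(5,9)=40
after path 2 (12→2→11→5→9, push 9): res(5,9)=31
after path 3 (12→6→4→14→9, push 4): res(5,9)=31
after path 4 (12→6→1→3→5→9, push 1): res(5,9)=30
after path 5 (12→0→10→7→14→5→9, push 7): res(5,9)=23
after path 6 (12→0→10→6→1→3→5→9, push 10): res(5,9)=13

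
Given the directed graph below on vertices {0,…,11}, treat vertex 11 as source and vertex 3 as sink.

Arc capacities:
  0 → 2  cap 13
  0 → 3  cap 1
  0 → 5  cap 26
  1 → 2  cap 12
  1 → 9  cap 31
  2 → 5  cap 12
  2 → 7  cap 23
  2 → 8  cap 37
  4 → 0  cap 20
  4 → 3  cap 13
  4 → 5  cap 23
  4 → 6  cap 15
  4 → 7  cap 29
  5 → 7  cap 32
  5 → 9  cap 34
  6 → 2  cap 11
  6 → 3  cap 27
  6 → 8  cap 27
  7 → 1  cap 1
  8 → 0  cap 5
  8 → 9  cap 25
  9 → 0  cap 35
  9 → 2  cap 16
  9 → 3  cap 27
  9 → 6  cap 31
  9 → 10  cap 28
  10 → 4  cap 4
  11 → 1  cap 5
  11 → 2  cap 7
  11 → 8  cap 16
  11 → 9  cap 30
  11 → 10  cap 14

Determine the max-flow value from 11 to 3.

Maximum flow value: 59

augment #1: 11→9→3 bottleneck 27, total now 27
augment #2: 11→8→0→3 bottleneck 1, total now 28
augment #3: 11→9→6→3 bottleneck 3, total now 31
augment #4: 11→10→4→3 bottleneck 4, total now 35
augment #5: 11→1→9→6→3 bottleneck 5, total now 40
augment #6: 11→8→9→6→3 bottleneck 15, total now 55
augment #7: 11→2→5→9→6→3 bottleneck 4, total now 59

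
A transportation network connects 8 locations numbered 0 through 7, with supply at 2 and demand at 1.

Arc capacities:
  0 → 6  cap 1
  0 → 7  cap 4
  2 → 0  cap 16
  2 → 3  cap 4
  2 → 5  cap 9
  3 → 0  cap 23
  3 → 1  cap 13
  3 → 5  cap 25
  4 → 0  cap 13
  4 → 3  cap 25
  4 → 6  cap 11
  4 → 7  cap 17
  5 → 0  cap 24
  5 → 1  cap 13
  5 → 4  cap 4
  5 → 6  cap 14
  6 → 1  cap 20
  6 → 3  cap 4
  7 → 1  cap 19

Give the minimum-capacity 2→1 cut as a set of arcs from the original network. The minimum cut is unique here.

Min-cut arcs: {(0,6), (0,7), (2,3), (2,5)} (total capacity 18)

augment #1: 2→3→1 push 4
augment #2: 2→5→1 push 9
augment #3: 2→0→6→1 push 1
augment #4: 2→0→7→1 push 4
max flow = 18; residual-reachable set from 2 gives S-side
cut edges (S→T): {(0,6), (0,7), (2,3), (2,5)} total cap 18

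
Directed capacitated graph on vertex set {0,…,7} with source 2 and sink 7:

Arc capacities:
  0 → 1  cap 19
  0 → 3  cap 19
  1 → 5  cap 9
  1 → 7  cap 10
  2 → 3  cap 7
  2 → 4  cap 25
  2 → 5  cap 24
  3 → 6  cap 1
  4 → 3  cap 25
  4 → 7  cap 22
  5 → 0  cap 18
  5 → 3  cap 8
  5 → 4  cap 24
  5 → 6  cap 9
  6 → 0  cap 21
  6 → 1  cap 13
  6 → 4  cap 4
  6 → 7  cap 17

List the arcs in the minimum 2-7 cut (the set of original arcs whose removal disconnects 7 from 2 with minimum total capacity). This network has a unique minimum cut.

Min-cut arcs: {(1,7), (3,6), (4,7), (5,6)} (total capacity 42)

augment #1: 2→4→7 push 22
augment #2: 2→3→6→7 push 1
augment #3: 2→5→6→7 push 9
augment #4: 2→5→0→1→7 push 10
max flow = 42; residual-reachable set from 2 gives S-side
cut edges (S→T): {(1,7), (3,6), (4,7), (5,6)} total cap 42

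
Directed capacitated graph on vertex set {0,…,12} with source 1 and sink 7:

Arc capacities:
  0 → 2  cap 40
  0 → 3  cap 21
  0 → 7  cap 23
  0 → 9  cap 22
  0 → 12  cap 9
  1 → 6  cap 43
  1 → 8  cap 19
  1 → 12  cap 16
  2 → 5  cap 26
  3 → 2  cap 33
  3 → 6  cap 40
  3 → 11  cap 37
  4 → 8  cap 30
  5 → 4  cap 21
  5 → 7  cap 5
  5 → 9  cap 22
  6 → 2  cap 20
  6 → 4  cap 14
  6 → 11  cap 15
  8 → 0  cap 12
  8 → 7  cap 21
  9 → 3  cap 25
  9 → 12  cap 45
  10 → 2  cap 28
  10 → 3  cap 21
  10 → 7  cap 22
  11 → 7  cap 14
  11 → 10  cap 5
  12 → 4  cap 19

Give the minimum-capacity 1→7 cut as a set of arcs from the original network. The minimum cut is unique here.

augment #1: 1→8→7 push 19
augment #2: 1→6→11→7 push 14
augment #3: 1→6→2→5→7 push 5
augment #4: 1→6→4→8→7 push 2
augment #5: 1→6→11→10→7 push 1
augment #6: 1→6→4→8→0→7 push 12
augment #7: 1→6→2→5→9→3→11→10→7 push 4
max flow = 57; residual-reachable set from 1 gives S-side
cut edges (S→T): {(5,7), (8,0), (8,7), (11,7), (11,10)} total cap 57

Min-cut arcs: {(5,7), (8,0), (8,7), (11,7), (11,10)} (total capacity 57)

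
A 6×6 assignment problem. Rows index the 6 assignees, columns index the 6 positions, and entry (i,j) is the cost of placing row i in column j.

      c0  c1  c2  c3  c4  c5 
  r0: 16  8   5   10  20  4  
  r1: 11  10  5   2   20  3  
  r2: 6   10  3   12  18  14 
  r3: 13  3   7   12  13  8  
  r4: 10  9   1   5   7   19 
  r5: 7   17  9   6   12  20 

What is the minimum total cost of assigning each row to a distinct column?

optimal assignment: row0→col5 (cost 4), row1→col3 (cost 2), row2→col2 (cost 3), row3→col1 (cost 3), row4→col4 (cost 7), row5→col0 (cost 7)
total = 4 + 2 + 3 + 3 + 7 + 7 = 26

Minimum assignment cost: 26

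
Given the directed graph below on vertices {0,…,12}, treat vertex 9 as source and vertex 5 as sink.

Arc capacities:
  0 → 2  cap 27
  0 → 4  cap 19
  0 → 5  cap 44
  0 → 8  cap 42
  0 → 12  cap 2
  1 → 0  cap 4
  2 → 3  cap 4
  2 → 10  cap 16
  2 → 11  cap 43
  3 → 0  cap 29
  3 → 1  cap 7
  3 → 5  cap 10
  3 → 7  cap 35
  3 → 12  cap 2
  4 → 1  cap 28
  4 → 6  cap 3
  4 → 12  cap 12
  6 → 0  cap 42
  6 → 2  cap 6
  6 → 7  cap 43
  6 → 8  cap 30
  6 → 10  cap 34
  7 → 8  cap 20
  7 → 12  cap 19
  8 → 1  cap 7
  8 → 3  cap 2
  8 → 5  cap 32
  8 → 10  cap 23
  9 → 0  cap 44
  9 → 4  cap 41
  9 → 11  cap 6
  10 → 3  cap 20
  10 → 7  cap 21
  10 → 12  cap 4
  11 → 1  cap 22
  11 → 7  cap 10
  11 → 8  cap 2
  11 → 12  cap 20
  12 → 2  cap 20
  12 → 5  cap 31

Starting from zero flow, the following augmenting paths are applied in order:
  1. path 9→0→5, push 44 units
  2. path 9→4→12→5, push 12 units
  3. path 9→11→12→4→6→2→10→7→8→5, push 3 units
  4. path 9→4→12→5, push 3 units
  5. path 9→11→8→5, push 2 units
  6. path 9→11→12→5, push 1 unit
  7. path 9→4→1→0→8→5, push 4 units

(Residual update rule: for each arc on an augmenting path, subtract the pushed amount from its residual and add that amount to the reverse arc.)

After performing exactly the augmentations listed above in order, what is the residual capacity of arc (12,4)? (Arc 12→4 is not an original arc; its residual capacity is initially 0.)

after path 1 (9→0→5, push 44): res(12,4)=0
after path 2 (9→4→12→5, push 12): res(12,4)=12
after path 3 (9→11→12→4→6→2→10→7→8→5, push 3): res(12,4)=9
after path 4 (9→4→12→5, push 3): res(12,4)=12
after path 5 (9→11→8→5, push 2): res(12,4)=12
after path 6 (9→11→12→5, push 1): res(12,4)=12
after path 7 (9→4→1→0→8→5, push 4): res(12,4)=12

Residual capacity of (12,4): 12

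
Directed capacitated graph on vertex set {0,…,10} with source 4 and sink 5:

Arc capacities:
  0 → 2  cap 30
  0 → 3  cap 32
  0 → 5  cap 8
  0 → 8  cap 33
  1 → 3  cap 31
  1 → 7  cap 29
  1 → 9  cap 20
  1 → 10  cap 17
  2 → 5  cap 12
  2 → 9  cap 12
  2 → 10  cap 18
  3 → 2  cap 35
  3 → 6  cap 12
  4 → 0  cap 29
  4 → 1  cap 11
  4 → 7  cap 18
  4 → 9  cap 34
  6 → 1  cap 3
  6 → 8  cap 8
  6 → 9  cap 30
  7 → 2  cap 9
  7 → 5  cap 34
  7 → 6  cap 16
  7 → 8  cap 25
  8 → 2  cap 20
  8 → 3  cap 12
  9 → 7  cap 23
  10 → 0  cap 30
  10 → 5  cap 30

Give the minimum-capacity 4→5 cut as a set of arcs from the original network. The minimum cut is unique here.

Min-cut arcs: {(4,0), (4,1), (4,7), (9,7)} (total capacity 81)

augment #1: 4→0→5 push 8
augment #2: 4→7→5 push 18
augment #3: 4→0→2→5 push 12
augment #4: 4→1→7→5 push 11
augment #5: 4→9→7→5 push 5
augment #6: 4→0→2→10→5 push 9
augment #7: 4→9→7→1→10→5 push 11
augment #8: 4→9→7→2→10→5 push 7
max flow = 81; residual-reachable set from 4 gives S-side
cut edges (S→T): {(4,0), (4,1), (4,7), (9,7)} total cap 81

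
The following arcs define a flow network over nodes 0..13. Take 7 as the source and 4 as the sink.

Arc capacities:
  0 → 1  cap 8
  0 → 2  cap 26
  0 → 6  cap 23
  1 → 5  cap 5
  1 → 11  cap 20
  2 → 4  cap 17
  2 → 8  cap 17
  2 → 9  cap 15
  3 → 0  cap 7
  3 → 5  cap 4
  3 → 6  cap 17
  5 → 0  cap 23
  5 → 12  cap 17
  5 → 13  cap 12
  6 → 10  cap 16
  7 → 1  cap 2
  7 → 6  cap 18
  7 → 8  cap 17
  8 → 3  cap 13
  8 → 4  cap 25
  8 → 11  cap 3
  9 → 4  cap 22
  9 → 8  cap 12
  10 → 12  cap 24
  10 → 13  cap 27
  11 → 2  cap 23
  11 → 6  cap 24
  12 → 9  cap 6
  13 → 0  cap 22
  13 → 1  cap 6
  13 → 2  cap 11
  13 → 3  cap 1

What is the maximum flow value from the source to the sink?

Maximum flow value: 35

augment #1: 7→8→4 bottleneck 17, total now 17
augment #2: 7→1→11→2→4 bottleneck 2, total now 19
augment #3: 7→6→10→12→9→4 bottleneck 6, total now 25
augment #4: 7→6→10→13→2→4 bottleneck 10, total now 35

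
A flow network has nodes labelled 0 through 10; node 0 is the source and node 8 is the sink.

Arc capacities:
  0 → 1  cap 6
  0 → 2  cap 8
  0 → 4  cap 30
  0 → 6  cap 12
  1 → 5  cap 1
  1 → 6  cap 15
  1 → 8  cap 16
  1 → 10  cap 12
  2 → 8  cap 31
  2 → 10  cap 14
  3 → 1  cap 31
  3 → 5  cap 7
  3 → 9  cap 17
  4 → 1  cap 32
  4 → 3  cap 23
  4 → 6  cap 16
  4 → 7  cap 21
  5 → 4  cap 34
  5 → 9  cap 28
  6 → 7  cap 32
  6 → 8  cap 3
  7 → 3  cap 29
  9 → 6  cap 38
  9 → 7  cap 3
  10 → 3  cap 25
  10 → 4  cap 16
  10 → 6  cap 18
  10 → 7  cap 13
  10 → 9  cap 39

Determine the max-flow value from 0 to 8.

Maximum flow value: 27

augment #1: 0→1→8 bottleneck 6, total now 6
augment #2: 0→2→8 bottleneck 8, total now 14
augment #3: 0→6→8 bottleneck 3, total now 17
augment #4: 0→4→1→8 bottleneck 10, total now 27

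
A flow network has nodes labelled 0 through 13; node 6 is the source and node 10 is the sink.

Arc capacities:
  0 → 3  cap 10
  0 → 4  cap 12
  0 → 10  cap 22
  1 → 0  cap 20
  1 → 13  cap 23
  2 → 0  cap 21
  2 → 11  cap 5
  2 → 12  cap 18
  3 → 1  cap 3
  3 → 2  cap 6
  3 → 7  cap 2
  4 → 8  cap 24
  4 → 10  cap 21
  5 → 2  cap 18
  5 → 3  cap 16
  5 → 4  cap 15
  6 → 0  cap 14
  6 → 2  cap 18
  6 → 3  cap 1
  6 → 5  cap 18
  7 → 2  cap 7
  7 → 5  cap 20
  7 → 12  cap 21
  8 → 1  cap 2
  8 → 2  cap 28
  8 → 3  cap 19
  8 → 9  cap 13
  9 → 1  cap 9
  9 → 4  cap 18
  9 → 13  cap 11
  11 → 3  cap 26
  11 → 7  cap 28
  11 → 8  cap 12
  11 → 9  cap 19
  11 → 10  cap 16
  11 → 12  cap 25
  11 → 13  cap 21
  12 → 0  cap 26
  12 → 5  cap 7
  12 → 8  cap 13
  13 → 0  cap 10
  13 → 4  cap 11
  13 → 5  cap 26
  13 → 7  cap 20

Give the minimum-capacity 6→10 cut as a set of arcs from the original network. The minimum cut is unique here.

augment #1: 6→0→10 push 14
augment #2: 6→2→0→10 push 8
augment #3: 6→2→11→10 push 5
augment #4: 6→5→4→10 push 15
augment #5: 6→2→0→4→10 push 5
augment #6: 6→3→1→0→4→10 push 1
max flow = 48; residual-reachable set from 6 gives S-side
cut edges (S→T): {(0,10), (2,11), (4,10)} total cap 48

Min-cut arcs: {(0,10), (2,11), (4,10)} (total capacity 48)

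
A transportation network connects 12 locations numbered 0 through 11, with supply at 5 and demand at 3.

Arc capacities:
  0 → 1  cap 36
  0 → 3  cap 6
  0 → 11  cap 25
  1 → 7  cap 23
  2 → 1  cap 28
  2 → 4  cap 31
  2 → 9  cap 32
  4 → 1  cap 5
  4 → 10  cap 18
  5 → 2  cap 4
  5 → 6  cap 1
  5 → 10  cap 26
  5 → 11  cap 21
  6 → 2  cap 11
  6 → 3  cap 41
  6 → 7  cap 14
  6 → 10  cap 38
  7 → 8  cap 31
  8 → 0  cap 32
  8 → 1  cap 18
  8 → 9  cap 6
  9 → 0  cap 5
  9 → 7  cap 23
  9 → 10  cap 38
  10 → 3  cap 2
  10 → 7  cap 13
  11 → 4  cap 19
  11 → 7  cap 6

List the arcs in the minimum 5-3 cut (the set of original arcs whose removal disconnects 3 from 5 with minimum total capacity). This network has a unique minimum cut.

Min-cut arcs: {(0,3), (5,6), (10,3)} (total capacity 9)

augment #1: 5→6→3 push 1
augment #2: 5→10→3 push 2
augment #3: 5→2→9→0→3 push 4
augment #4: 5→10→7→8→0→3 push 2
max flow = 9; residual-reachable set from 5 gives S-side
cut edges (S→T): {(0,3), (5,6), (10,3)} total cap 9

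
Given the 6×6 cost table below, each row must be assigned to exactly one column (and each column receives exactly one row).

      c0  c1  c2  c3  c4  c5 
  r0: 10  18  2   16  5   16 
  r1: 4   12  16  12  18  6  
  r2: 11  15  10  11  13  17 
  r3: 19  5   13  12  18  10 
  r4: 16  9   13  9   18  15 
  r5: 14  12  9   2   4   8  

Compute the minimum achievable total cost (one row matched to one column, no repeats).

Minimum assignment cost: 37

optimal assignment: row0→col2 (cost 2), row1→col5 (cost 6), row2→col0 (cost 11), row3→col1 (cost 5), row4→col3 (cost 9), row5→col4 (cost 4)
total = 2 + 6 + 11 + 5 + 9 + 4 = 37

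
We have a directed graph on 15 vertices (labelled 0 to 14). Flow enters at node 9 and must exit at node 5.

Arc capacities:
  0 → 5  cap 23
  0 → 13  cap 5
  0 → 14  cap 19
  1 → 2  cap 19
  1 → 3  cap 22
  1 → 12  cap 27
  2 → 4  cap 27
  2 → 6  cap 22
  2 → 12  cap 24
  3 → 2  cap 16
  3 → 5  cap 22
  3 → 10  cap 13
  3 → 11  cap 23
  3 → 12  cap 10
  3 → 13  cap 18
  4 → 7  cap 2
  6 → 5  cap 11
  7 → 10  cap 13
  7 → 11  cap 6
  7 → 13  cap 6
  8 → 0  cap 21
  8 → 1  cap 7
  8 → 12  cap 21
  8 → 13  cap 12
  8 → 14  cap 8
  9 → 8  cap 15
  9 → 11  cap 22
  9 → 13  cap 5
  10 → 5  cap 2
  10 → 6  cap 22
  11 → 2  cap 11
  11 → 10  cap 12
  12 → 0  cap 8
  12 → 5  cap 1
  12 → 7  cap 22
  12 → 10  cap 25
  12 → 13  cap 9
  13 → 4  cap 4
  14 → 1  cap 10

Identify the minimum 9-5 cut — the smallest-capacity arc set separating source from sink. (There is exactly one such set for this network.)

augment #1: 9→8→0→5 push 15
augment #2: 9→11→10→5 push 2
augment #3: 9→11→2→6→5 push 11
augment #4: 9→11→10→6→2→12→5 push 1
augment #5: 9→11→10→6→2→12→0→5 push 8
max flow = 37; residual-reachable set from 9 gives S-side
cut edges (S→T): {(6,5), (9,8), (10,5), (12,0), (12,5)} total cap 37

Min-cut arcs: {(6,5), (9,8), (10,5), (12,0), (12,5)} (total capacity 37)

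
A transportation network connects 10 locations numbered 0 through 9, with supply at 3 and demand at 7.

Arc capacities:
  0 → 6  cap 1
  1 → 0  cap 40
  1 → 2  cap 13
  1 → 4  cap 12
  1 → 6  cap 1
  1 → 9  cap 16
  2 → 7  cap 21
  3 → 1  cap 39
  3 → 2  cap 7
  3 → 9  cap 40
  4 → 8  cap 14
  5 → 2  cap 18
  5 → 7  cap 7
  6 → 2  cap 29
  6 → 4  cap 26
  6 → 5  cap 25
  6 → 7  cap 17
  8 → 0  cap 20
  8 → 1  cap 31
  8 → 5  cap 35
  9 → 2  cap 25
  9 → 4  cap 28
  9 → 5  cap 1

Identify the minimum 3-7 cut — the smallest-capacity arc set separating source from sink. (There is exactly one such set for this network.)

augment #1: 3→2→7 push 7
augment #2: 3→1→2→7 push 13
augment #3: 3→1→6→7 push 1
augment #4: 3→9→2→7 push 1
augment #5: 3→9→5→7 push 1
augment #6: 3→1→0→6→7 push 1
augment #7: 3→1→4→8→5→7 push 6
max flow = 30; residual-reachable set from 3 gives S-side
cut edges (S→T): {(0,6), (1,6), (2,7), (5,7)} total cap 30

Min-cut arcs: {(0,6), (1,6), (2,7), (5,7)} (total capacity 30)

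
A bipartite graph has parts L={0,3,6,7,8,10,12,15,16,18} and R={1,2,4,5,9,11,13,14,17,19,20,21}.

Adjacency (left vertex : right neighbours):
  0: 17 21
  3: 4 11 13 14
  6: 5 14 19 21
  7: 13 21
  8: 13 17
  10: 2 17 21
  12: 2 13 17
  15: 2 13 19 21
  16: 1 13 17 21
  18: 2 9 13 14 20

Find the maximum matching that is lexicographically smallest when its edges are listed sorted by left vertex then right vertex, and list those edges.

|M| = 9 (so the lex-smallest maximum matching has 9 edges)
process left vertices in ascending order; for each, take the smallest-labelled available neighbour that still permits 9 edges overall, or leave it unmatched if none does
lex-smallest matching: {0-17, 3-4, 6-5, 7-13, 10-21, 12-2, 15-19, 16-1, 18-9}

Lex-smallest maximum matching: {(0,17), (3,4), (6,5), (7,13), (10,21), (12,2), (15,19), (16,1), (18,9)}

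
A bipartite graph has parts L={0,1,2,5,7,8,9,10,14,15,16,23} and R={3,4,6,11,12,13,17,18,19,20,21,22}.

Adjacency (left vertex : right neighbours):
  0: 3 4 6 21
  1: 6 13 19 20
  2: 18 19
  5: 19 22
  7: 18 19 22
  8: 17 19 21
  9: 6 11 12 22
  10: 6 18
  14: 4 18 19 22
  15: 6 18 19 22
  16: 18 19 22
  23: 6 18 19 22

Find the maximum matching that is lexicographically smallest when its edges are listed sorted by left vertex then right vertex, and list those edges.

Lex-smallest maximum matching: {(0,3), (1,13), (2,18), (5,19), (7,22), (8,17), (9,11), (10,6), (14,4)}

|M| = 9 (so the lex-smallest maximum matching has 9 edges)
process left vertices in ascending order; for each, take the smallest-labelled available neighbour that still permits 9 edges overall, or leave it unmatched if none does
lex-smallest matching: {0-3, 1-13, 2-18, 5-19, 7-22, 8-17, 9-11, 10-6, 14-4}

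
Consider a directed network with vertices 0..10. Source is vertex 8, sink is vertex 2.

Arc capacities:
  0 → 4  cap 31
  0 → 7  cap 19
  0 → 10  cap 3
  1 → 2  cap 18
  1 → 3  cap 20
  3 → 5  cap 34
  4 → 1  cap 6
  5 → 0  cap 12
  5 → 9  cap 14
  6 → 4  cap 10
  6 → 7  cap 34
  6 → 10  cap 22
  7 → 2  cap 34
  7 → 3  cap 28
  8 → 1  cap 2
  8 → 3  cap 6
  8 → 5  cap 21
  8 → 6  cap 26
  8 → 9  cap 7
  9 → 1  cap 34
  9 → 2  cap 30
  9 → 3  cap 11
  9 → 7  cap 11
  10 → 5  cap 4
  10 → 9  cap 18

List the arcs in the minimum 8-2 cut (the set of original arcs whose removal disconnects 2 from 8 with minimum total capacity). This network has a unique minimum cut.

augment #1: 8→1→2 push 2
augment #2: 8→9→2 push 7
augment #3: 8→5→9→2 push 14
augment #4: 8→6→7→2 push 26
augment #5: 8→5→0→7→2 push 7
augment #6: 8→3→5→0→7→2 push 1
augment #7: 8→3→5→0→4→1→2 push 4
max flow = 61; residual-reachable set from 8 gives S-side
cut edges (S→T): {(5,0), (5,9), (8,1), (8,6), (8,9)} total cap 61

Min-cut arcs: {(5,0), (5,9), (8,1), (8,6), (8,9)} (total capacity 61)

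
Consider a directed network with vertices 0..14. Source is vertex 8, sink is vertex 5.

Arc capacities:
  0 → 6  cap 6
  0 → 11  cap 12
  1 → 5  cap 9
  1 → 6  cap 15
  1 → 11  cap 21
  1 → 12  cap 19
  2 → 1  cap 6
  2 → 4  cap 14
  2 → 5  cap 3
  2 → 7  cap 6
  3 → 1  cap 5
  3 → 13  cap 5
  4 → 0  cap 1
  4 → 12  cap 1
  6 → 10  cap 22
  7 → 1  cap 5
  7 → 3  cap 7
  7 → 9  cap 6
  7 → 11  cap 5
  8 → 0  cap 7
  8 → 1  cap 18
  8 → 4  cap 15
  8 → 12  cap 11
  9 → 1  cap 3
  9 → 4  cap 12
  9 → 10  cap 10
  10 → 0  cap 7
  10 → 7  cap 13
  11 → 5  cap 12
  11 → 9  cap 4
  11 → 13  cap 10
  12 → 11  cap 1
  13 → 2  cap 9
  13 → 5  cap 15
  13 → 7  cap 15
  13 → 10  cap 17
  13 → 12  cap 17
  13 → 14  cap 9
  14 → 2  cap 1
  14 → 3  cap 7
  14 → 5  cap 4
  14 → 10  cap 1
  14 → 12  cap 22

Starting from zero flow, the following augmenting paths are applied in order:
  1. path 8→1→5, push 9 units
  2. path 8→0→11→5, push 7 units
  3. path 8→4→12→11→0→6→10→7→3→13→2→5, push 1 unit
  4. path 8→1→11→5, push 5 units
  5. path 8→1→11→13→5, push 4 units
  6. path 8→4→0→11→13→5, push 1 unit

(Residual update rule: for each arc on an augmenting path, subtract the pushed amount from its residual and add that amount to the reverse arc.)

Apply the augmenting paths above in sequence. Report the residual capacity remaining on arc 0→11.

Residual capacity of (0,11): 5

after path 1 (8→1→5, push 9): res(0,11)=12
after path 2 (8→0→11→5, push 7): res(0,11)=5
after path 3 (8→4→12→11→0→6→10→7→3→13→2→5, push 1): res(0,11)=6
after path 4 (8→1→11→5, push 5): res(0,11)=6
after path 5 (8→1→11→13→5, push 4): res(0,11)=6
after path 6 (8→4→0→11→13→5, push 1): res(0,11)=5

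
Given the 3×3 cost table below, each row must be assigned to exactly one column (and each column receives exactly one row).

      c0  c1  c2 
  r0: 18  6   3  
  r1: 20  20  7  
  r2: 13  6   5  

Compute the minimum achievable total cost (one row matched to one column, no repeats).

Minimum assignment cost: 26

optimal assignment: row0→col1 (cost 6), row1→col2 (cost 7), row2→col0 (cost 13)
total = 6 + 7 + 13 = 26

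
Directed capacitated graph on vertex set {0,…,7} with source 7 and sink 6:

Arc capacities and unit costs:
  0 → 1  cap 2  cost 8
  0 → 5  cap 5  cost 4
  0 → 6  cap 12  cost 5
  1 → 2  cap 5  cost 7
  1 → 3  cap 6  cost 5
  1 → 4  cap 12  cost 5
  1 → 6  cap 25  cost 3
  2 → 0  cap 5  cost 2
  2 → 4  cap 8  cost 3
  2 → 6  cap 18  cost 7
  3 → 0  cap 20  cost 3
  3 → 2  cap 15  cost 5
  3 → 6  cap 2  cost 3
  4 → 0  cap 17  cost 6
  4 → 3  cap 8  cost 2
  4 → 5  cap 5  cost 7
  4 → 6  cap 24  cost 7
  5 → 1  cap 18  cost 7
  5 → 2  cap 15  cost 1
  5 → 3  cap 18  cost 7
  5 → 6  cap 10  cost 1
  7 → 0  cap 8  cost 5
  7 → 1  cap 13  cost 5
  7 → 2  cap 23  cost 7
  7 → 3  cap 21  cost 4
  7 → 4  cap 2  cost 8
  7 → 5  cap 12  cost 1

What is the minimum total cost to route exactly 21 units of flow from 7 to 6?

shortest-cost path #1: 7→5→6 push 10 @ unit cost 2 (adds 20)
shortest-cost path #2: 7→3→6 push 2 @ unit cost 7 (adds 14)
shortest-cost path #3: 7→1→6 push 9 @ unit cost 8 (adds 72)
total cost = 106

Minimum cost for 21 units: 106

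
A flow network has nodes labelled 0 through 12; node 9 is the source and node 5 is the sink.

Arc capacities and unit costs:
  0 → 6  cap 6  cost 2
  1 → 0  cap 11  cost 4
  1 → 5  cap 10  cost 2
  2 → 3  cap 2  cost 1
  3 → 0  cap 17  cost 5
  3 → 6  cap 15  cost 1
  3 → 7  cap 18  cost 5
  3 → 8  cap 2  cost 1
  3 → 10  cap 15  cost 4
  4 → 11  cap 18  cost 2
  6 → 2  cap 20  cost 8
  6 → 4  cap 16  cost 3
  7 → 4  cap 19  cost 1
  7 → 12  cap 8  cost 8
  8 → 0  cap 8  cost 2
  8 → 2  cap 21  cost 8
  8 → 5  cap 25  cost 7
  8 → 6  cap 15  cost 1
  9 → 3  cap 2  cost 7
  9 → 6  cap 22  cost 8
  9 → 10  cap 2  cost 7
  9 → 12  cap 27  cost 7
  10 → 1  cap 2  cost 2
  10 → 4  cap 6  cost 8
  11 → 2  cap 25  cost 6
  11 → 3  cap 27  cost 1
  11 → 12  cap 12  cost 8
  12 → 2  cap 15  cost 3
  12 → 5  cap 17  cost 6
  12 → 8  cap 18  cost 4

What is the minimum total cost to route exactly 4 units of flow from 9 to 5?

Minimum cost for 4 units: 48

shortest-cost path #1: 9→10→1→5 push 2 @ unit cost 11 (adds 22)
shortest-cost path #2: 9→12→5 push 2 @ unit cost 13 (adds 26)
total cost = 48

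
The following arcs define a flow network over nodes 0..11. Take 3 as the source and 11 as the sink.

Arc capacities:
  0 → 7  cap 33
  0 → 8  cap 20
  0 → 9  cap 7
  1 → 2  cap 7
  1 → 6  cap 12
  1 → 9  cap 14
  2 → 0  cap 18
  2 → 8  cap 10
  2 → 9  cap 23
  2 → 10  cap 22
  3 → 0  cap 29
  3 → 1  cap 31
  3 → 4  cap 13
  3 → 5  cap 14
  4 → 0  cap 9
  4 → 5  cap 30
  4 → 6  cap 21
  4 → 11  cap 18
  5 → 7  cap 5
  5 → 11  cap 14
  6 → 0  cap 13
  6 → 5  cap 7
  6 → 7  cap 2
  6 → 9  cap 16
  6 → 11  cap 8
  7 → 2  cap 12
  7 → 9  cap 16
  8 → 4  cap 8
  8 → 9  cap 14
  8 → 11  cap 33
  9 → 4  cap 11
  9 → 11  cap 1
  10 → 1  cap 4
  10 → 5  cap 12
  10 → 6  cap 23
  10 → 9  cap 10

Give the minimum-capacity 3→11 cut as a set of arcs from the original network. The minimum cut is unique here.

Min-cut arcs: {(0,8), (2,8), (4,11), (5,11), (6,11), (9,11)} (total capacity 71)

augment #1: 3→4→11 push 13
augment #2: 3→5→11 push 14
augment #3: 3→0→8→11 push 20
augment #4: 3→0→9→11 push 1
augment #5: 3→1→6→11 push 8
augment #6: 3→0→9→4→11 push 5
augment #7: 3→1→2→8→11 push 7
augment #8: 3→0→7→2→8→11 push 3
max flow = 71; residual-reachable set from 3 gives S-side
cut edges (S→T): {(0,8), (2,8), (4,11), (5,11), (6,11), (9,11)} total cap 71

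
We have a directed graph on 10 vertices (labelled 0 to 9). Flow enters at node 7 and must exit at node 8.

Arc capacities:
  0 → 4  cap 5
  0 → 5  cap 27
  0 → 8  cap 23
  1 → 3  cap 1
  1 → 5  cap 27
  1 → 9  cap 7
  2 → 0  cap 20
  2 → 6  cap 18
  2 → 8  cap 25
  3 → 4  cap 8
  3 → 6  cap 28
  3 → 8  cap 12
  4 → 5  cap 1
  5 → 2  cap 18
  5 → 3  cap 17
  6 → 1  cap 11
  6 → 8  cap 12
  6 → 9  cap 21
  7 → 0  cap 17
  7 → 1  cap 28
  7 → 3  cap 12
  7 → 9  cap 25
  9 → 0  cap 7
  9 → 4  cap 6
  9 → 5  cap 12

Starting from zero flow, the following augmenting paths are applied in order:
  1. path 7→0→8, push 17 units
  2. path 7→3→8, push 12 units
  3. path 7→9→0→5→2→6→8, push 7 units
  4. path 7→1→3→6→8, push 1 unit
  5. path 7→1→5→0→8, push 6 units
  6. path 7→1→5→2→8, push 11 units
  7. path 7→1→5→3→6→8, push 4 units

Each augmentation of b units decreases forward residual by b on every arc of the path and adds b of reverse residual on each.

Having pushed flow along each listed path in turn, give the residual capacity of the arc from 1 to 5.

Residual capacity of (1,5): 6

after path 1 (7→0→8, push 17): res(1,5)=27
after path 2 (7→3→8, push 12): res(1,5)=27
after path 3 (7→9→0→5→2→6→8, push 7): res(1,5)=27
after path 4 (7→1→3→6→8, push 1): res(1,5)=27
after path 5 (7→1→5→0→8, push 6): res(1,5)=21
after path 6 (7→1→5→2→8, push 11): res(1,5)=10
after path 7 (7→1→5→3→6→8, push 4): res(1,5)=6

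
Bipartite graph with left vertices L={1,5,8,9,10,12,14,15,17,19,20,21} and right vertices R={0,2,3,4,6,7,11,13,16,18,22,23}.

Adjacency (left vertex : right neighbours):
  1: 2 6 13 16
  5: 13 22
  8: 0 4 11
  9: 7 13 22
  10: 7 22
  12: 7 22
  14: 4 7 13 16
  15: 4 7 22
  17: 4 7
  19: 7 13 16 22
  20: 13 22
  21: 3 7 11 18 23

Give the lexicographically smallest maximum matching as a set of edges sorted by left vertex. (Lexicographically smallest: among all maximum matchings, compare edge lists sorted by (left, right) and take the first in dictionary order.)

Lex-smallest maximum matching: {(1,2), (5,13), (8,0), (9,7), (10,22), (14,4), (19,16), (21,3)}

|M| = 8 (so the lex-smallest maximum matching has 8 edges)
process left vertices in ascending order; for each, take the smallest-labelled available neighbour that still permits 8 edges overall, or leave it unmatched if none does
lex-smallest matching: {1-2, 5-13, 8-0, 9-7, 10-22, 14-4, 19-16, 21-3}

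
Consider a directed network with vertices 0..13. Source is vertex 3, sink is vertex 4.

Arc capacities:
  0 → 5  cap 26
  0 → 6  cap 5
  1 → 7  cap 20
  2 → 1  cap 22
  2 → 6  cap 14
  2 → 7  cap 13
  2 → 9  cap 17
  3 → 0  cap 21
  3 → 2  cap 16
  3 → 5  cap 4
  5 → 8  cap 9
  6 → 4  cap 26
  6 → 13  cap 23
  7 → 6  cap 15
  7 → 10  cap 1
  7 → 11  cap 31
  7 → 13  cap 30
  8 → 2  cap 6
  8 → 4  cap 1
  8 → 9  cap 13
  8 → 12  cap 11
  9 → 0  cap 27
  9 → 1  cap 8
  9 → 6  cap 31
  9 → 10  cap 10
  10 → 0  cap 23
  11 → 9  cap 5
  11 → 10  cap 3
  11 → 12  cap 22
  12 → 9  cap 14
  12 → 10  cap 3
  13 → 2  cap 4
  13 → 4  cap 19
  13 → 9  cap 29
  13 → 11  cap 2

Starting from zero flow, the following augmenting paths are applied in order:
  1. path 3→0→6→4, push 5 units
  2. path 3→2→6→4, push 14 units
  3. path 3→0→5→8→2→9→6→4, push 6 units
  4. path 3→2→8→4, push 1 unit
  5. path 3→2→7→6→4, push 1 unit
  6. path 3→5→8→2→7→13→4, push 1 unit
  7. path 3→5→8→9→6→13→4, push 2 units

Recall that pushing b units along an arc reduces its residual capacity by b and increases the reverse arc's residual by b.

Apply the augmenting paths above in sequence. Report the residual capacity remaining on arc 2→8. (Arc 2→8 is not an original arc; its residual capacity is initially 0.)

after path 1 (3→0→6→4, push 5): res(2,8)=0
after path 2 (3→2→6→4, push 14): res(2,8)=0
after path 3 (3→0→5→8→2→9→6→4, push 6): res(2,8)=6
after path 4 (3→2→8→4, push 1): res(2,8)=5
after path 5 (3→2→7→6→4, push 1): res(2,8)=5
after path 6 (3→5→8→2→7→13→4, push 1): res(2,8)=6
after path 7 (3→5→8→9→6→13→4, push 2): res(2,8)=6

Residual capacity of (2,8): 6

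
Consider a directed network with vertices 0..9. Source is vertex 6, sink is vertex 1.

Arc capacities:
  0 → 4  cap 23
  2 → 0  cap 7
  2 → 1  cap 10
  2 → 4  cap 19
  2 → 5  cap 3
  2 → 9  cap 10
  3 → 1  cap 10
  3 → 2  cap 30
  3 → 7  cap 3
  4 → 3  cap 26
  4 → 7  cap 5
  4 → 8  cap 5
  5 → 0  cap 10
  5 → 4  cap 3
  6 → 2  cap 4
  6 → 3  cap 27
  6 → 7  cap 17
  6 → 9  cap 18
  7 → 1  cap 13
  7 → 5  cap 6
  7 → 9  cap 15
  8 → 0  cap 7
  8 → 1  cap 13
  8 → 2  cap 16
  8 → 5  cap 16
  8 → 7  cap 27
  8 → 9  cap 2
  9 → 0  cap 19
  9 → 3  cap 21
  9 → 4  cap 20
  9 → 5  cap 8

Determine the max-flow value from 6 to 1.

augment #1: 6→2→1 bottleneck 4, total now 4
augment #2: 6→3→1 bottleneck 10, total now 14
augment #3: 6→7→1 bottleneck 13, total now 27
augment #4: 6→3→2→1 bottleneck 6, total now 33
augment #5: 6→9→4→8→1 bottleneck 5, total now 38

Maximum flow value: 38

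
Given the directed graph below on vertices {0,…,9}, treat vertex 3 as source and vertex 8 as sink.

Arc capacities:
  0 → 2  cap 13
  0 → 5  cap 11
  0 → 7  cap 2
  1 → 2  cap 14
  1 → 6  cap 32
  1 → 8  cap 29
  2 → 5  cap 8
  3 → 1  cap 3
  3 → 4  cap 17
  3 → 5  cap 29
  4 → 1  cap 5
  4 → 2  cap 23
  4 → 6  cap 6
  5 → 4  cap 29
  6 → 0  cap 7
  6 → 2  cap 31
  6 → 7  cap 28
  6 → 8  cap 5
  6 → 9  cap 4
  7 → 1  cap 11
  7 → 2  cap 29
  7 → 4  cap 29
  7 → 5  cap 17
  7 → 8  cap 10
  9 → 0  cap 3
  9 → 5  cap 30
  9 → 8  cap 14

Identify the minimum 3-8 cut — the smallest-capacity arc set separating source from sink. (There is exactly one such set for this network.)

Min-cut arcs: {(3,1), (4,1), (4,6)} (total capacity 14)

augment #1: 3→1→8 push 3
augment #2: 3→4→1→8 push 5
augment #3: 3→4→6→8 push 5
augment #4: 3→4→6→7→8 push 1
max flow = 14; residual-reachable set from 3 gives S-side
cut edges (S→T): {(3,1), (4,1), (4,6)} total cap 14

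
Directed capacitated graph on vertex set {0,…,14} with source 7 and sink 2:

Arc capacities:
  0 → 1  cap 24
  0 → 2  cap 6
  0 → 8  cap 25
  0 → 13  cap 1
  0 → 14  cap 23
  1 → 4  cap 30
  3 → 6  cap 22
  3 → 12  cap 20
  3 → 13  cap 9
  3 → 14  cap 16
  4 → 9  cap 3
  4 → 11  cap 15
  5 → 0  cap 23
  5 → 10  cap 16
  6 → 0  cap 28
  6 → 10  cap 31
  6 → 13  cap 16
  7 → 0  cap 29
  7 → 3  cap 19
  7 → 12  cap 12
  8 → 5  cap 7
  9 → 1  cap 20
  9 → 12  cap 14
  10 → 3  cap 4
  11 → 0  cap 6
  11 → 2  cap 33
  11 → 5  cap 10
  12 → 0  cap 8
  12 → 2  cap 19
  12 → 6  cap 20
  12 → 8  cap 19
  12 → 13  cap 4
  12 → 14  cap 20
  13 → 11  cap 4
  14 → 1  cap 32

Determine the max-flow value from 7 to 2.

augment #1: 7→0→2 bottleneck 6, total now 6
augment #2: 7→12→2 bottleneck 12, total now 18
augment #3: 7→3→12→2 bottleneck 7, total now 25
augment #4: 7→0→13→11→2 bottleneck 1, total now 26
augment #5: 7→3→13→11→2 bottleneck 3, total now 29
augment #6: 7→0→1→4→11→2 bottleneck 15, total now 44

Maximum flow value: 44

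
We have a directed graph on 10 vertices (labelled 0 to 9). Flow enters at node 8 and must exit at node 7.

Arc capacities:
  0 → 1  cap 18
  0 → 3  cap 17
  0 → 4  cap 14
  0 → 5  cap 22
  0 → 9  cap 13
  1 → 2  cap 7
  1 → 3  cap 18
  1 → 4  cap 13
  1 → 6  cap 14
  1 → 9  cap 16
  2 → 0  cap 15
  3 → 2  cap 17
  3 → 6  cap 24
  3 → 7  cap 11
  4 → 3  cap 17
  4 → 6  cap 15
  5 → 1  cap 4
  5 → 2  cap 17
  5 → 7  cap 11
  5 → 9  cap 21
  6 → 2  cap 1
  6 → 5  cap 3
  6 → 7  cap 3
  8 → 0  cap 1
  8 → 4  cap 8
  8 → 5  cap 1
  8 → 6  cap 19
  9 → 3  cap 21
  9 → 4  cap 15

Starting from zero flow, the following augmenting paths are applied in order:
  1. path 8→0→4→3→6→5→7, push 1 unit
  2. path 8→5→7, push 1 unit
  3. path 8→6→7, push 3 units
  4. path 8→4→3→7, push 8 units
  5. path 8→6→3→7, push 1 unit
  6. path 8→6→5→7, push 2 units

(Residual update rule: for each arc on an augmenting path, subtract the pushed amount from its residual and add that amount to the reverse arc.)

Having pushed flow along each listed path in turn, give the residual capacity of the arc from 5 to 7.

after path 1 (8→0→4→3→6→5→7, push 1): res(5,7)=10
after path 2 (8→5→7, push 1): res(5,7)=9
after path 3 (8→6→7, push 3): res(5,7)=9
after path 4 (8→4→3→7, push 8): res(5,7)=9
after path 5 (8→6→3→7, push 1): res(5,7)=9
after path 6 (8→6→5→7, push 2): res(5,7)=7

Residual capacity of (5,7): 7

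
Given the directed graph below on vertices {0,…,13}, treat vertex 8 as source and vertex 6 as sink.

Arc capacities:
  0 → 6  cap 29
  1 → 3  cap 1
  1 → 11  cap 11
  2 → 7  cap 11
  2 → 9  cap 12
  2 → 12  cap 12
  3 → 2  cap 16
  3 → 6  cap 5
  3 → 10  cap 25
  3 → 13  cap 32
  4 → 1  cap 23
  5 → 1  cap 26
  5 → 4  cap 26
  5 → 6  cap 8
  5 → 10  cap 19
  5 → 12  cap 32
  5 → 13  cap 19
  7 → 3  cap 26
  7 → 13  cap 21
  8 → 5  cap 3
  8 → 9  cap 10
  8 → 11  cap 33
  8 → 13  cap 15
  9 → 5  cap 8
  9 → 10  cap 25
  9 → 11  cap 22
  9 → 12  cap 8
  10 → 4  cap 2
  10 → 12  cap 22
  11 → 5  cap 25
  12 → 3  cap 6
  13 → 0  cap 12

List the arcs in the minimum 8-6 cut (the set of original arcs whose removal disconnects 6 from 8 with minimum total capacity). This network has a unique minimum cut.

augment #1: 8→5→6 push 3
augment #2: 8→9→5→6 push 5
augment #3: 8→13→0→6 push 12
augment #4: 8→9→12→3→6 push 5
max flow = 25; residual-reachable set from 8 gives S-side
cut edges (S→T): {(3,6), (5,6), (13,0)} total cap 25

Min-cut arcs: {(3,6), (5,6), (13,0)} (total capacity 25)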